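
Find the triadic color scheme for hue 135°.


Triadic: equally spaced at 120° intervals
H1 = 135°
H2 = (135 + 120) mod 360 = 255°
H3 = (135 + 240) mod 360 = 15°
Triadic = 135°, 255°, 15°


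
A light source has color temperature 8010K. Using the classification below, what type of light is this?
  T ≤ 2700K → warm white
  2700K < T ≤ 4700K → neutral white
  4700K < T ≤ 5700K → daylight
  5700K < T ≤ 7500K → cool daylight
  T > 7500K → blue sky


Temperature: 8010K
8010K > 7500K → blue sky
Classification: blue sky


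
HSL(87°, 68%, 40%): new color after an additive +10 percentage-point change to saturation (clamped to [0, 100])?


Original S = 68%
Adjustment = +10 percentage points
New S = 68 + (10) = 78
Clamp to [0, 100] → 78
= HSL(87°, 78%, 40%)


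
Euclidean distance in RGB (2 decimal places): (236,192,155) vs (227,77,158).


d = √[(R₁-R₂)² + (G₁-G₂)² + (B₁-B₂)²]
d = √[(236-227)² + (192-77)² + (155-158)²]
d = √[81 + 13225 + 9]
d = √13315
d ≈ 115.39


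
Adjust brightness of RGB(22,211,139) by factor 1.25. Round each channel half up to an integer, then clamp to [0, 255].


Multiply each channel by 1.25, round half up, clamp to [0, 255]
R: 22×1.25 = 27.5 → round → 28
G: 211×1.25 = 263.75 → round → 264 → clamp → 255
B: 139×1.25 = 173.75 → round → 174
= RGB(28, 255, 174)


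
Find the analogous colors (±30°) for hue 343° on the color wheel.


Base hue: 343°
Left analog: (343 - 30) mod 360 = 313°
Right analog: (343 + 30) mod 360 = 13°
Analogous hues = 313° and 13°


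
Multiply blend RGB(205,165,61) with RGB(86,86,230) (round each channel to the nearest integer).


Multiply: C = A×B/255, rounded to nearest integer
R: 205×86/255 = 17630/255 ≈ 69.137 → 69
G: 165×86/255 = 14190/255 ≈ 55.647 → 56
B: 61×230/255 = 14030/255 ≈ 55.020 → 55
= RGB(69, 56, 55)


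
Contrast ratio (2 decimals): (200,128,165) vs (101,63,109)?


Linearize each sRGB channel c=v/255: c/12.92 if c ≤ 0.04045 else ((c+0.055)/1.055)^2.4
L = 0.2126×R_lin + 0.7152×G_lin + 0.0722×B_lin
Color 1 (200,128,165):
  R=200: 200/255≈0.7843 > 0.04045 → ((0.7843+0.055)/1.055)^2.4 ≈ 0.57758
  G=128: 128/255≈0.5020 > 0.04045 → ((0.5020+0.055)/1.055)^2.4 ≈ 0.21586
  B=165: 165/255≈0.6471 > 0.04045 → ((0.6471+0.055)/1.055)^2.4 ≈ 0.37626
  L1 = 0.2126×0.57758 + 0.7152×0.21586 + 0.0722×0.37626 ≈ 0.30434
Color 2 (101,63,109):
  R=101: 101/255≈0.3961 > 0.04045 → ((0.3961+0.055)/1.055)^2.4 ≈ 0.13014
  G=63: 63/255≈0.2471 > 0.04045 → ((0.2471+0.055)/1.055)^2.4 ≈ 0.04971
  B=109: 109/255≈0.4275 > 0.04045 → ((0.4275+0.055)/1.055)^2.4 ≈ 0.15293
  L2 = 0.2126×0.13014 + 0.7152×0.04971 + 0.0722×0.15293 ≈ 0.07426
Lighter = 0.30434, Darker = 0.07426
Ratio = (L_lighter + 0.05) / (L_darker + 0.05)
Ratio = (0.30434 + 0.05) / (0.07426 + 0.05) = 0.35434 / 0.12426 ≈ 2.8517
Ratio ≈ 2.85:1


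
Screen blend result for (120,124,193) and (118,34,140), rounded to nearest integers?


Screen: C = 255 - (255-A)×(255-B)/255, rounded to nearest integer
R: 255 - (255-120)×(255-118)/255 = 255 - 18495/255 ≈ 255 - 72.529 = 182.471 → 182
G: 255 - (255-124)×(255-34)/255 = 255 - 28951/255 ≈ 255 - 113.533 = 141.467 → 141
B: 255 - (255-193)×(255-140)/255 = 255 - 7130/255 ≈ 255 - 27.961 = 227.039 → 227
= RGB(182, 141, 227)


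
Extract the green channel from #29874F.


Color: #29874F
R = 29 = 41
G = 87 = 135
B = 4F = 79
Green = 135


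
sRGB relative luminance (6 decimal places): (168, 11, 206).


Linearize each channel (sRGB transfer function): c = v/255; c_lin = c/12.92 if c ≤ 0.04045, else ((c+0.055)/1.055)^2.4
  R: 168/255 ≈ 0.658824 > 0.04045 → ((0.658824+0.055)/1.055)^2.4 ≈ 0.391572
  G: 11/255 ≈ 0.043137 > 0.04045 → ((0.043137+0.055)/1.055)^2.4 ≈ 0.003347
  B: 206/255 ≈ 0.807843 > 0.04045 → ((0.807843+0.055)/1.055)^2.4 ≈ 0.617207
R_lin = 0.391572, G_lin = 0.003347, B_lin = 0.617207
L = 0.2126×R + 0.7152×G + 0.0722×B
L = 0.2126×0.391572 + 0.7152×0.003347 + 0.0722×0.617207
L ≈ 0.130204


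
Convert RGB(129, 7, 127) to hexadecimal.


R = 129 → 81 (hex)
G = 7 → 07 (hex)
B = 127 → 7F (hex)
Hex = #81077F


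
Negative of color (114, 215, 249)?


Invert: (255-R, 255-G, 255-B)
R: 255-114 = 141
G: 255-215 = 40
B: 255-249 = 6
= RGB(141, 40, 6)


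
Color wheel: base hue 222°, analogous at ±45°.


Base hue: 222°
Left analog: (222 - 45) mod 360 = 177°
Right analog: (222 + 45) mod 360 = 267°
Analogous hues = 177° and 267°


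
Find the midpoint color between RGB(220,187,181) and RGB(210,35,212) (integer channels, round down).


Midpoint: each channel = ⌊(C₁+C₂)/2⌋
R: ⌊(220+210)/2⌋ = 215
G: ⌊(187+35)/2⌋ = 111
B: ⌊(181+212)/2⌋ = 196
= RGB(215, 111, 196)


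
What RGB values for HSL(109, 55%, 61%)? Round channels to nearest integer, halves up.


H=109°, S=0.55, L=0.61
C = (1-|2L-1|)×S = (1-|0.22|)×0.55 = 0.429
H' = H/60 = 109/60 ≈ 1.8167; X = C×(1-|H' mod 2 - 1|) = 0.07865
m = L - C/2 = 0.61 - 0.2145 = 0.3955
Sector ⌊H'⌋ = 1 → (R',G',B') = (0.07865, 0.429, 0.0)
RGB = ((R'+m)×255, (G'+m)×255, (B'+m)×255) = (120.90825, 210.2475, 100.8525)
Round half up → RGB(121, 210, 101)


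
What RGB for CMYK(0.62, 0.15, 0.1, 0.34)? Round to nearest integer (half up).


R = 255 × (1-C) × (1-K) = 255 × 0.38 × 0.66 = 63.954 → 64
G = 255 × (1-M) × (1-K) = 255 × 0.85 × 0.66 = 143.055 → 143
B = 255 × (1-Y) × (1-K) = 255 × 0.90 × 0.66 = 151.47 → 151
= RGB(64, 143, 151)


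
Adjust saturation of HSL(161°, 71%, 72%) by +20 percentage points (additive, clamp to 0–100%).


Original S = 71%
Adjustment = +20 percentage points
New S = 71 + (20) = 91
Clamp to [0, 100] → 91
= HSL(161°, 91%, 72%)


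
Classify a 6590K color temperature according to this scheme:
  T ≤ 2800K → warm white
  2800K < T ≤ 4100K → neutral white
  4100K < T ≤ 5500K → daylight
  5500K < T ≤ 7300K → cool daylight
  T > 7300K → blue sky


Temperature: 6590K
5500K < 6590K ≤ 7300K → cool daylight
Classification: cool daylight


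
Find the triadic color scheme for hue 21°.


Triadic: equally spaced at 120° intervals
H1 = 21°
H2 = (21 + 120) mod 360 = 141°
H3 = (21 + 240) mod 360 = 261°
Triadic = 21°, 141°, 261°


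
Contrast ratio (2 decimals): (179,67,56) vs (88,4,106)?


Linearize each sRGB channel c=v/255: c/12.92 if c ≤ 0.04045 else ((c+0.055)/1.055)^2.4
L = 0.2126×R_lin + 0.7152×G_lin + 0.0722×B_lin
Color 1 (179,67,56):
  R=179: 179/255≈0.7020 > 0.04045 → ((0.7020+0.055)/1.055)^2.4 ≈ 0.45079
  G=67: 67/255≈0.2627 > 0.04045 → ((0.2627+0.055)/1.055)^2.4 ≈ 0.05613
  B=56: 56/255≈0.2196 > 0.04045 → ((0.2196+0.055)/1.055)^2.4 ≈ 0.03955
  L1 = 0.2126×0.45079 + 0.7152×0.05613 + 0.0722×0.03955 ≈ 0.13884
Color 2 (88,4,106):
  R=88: 88/255≈0.3451 > 0.04045 → ((0.3451+0.055)/1.055)^2.4 ≈ 0.09759
  G=4: 4/255≈0.0157 ≤ 0.04045 → 0.0157/12.92 ≈ 0.00121
  B=106: 106/255≈0.4157 > 0.04045 → ((0.4157+0.055)/1.055)^2.4 ≈ 0.14413
  L2 = 0.2126×0.09759 + 0.7152×0.00121 + 0.0722×0.14413 ≈ 0.03202
Lighter = 0.13884, Darker = 0.03202
Ratio = (L_lighter + 0.05) / (L_darker + 0.05)
Ratio = (0.13884 + 0.05) / (0.03202 + 0.05) = 0.18884 / 0.08202 ≈ 2.3023
Ratio ≈ 2.30:1


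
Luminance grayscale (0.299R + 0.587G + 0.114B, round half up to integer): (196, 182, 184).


Gray = 0.299×R + 0.587×G + 0.114×B
Gray = 0.299×196 + 0.587×182 + 0.114×184
Gray = 58.604 + 106.834 + 20.976
Gray = 186.414 → round half up → 186
Gray = 186


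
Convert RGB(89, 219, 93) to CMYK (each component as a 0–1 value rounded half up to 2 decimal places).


R'=89/255≈0.3490, G'=219/255≈0.8588, B'=93/255≈0.3647
K = 1 - max(R',G',B') = 1 - 219/255 = 36/255 = 0.14117… → 0.14
(1-R'-K)/(1-K) simplifies to (max-R)/max with max = 219:
C = (219-89)/219 = 130/219 = 0.59360… → 0.59
M = (219-219)/219 = 0/219 = 0 → 0.00
Y = (219-93)/219 = 126/219 = 0.57534… → 0.58
= CMYK(0.59, 0.00, 0.58, 0.14)


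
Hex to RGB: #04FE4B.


04 → 4 (R)
FE → 254 (G)
4B → 75 (B)
= RGB(4, 254, 75)


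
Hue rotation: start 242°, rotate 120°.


New hue = (H + rotation) mod 360
New hue = (242 + 120) mod 360
= 362 mod 360
= 2°


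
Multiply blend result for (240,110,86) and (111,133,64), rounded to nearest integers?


Multiply: C = A×B/255, rounded to nearest integer
R: 240×111/255 = 26640/255 ≈ 104.471 → 104
G: 110×133/255 = 14630/255 ≈ 57.373 → 57
B: 86×64/255 = 5504/255 ≈ 21.584 → 22
= RGB(104, 57, 22)


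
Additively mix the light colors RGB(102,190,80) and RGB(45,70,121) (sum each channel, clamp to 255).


Additive: each channel = min(255, C₁+C₂)
R: 102+45 = 147 → 147
G: 190+70 = 260 → 255
B: 80+121 = 201 → 201
= RGB(147, 255, 201)


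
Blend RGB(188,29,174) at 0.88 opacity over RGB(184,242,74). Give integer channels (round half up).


C = α×F + (1-α)×B, with 1-α = 0.12
R: 0.88×188 + 0.12×184 = 165.44 + 22.08 = 187.52 → 188
G: 0.88×29 + 0.12×242 = 25.52 + 29.04 = 54.56 → 55
B: 0.88×174 + 0.12×74 = 153.12 + 8.88 = 162.00 → 162
= RGB(188, 55, 162)


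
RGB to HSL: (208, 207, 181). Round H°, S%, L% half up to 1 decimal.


Normalize: R'=208/255≈0.8157, G'=207/255≈0.8118, B'=181/255≈0.7098
Max=208/255, Min=181/255, Δ=Max-Min=27/255
L = (Max+Min)/2 = (208+181)/510 = 389/510 = 0.76274… → L = 76.3%
L > 0.5 → S = Δ/(2-Max-Min) = 27/(510-208-181) = 27/121 = 0.22314… → S = 22.3%
(the 1/255 factors cancel in S and H, so raw channel differences can be used)
Max is R' → H = 60 × (((G-B)/Δ) mod 6) = 60 × (((207-181)/27) mod 6)
  26/27 = 0.9629…
  H = 60 × 0.9629… = 57.777…° → H = 57.8°
= HSL(57.8°, 22.3%, 76.3%)


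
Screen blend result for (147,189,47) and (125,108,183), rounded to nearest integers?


Screen: C = 255 - (255-A)×(255-B)/255, rounded to nearest integer
R: 255 - (255-147)×(255-125)/255 = 255 - 14040/255 ≈ 255 - 55.059 = 199.941 → 200
G: 255 - (255-189)×(255-108)/255 = 255 - 9702/255 ≈ 255 - 38.047 = 216.953 → 217
B: 255 - (255-47)×(255-183)/255 = 255 - 14976/255 ≈ 255 - 58.729 = 196.271 → 196
= RGB(200, 217, 196)


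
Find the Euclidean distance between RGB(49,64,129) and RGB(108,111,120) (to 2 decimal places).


d = √[(R₁-R₂)² + (G₁-G₂)² + (B₁-B₂)²]
d = √[(49-108)² + (64-111)² + (129-120)²]
d = √[3481 + 2209 + 81]
d = √5771
d ≈ 75.97


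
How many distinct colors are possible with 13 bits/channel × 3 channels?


Total bits = 13 bits/channel × 3 channels = 39 bits
Distinct colors = 2^39
= 549,755,813,888 colors


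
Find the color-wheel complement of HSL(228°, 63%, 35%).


Complement = opposite side of color wheel = hue + 180°
H' = (228 + 180) mod 360 = 48°
S and L unchanged.
= HSL(48°, 63%, 35%)


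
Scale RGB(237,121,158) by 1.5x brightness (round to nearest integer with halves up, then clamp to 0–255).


Multiply each channel by 1.5, round half up, clamp to [0, 255]
R: 237×1.5 = 355.5 → round → 356 → clamp → 255
G: 121×1.5 = 181.5 → round → 182
B: 158×1.5 = 237
= RGB(255, 182, 237)


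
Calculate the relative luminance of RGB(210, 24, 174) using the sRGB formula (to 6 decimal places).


Linearize each channel (sRGB transfer function): c = v/255; c_lin = c/12.92 if c ≤ 0.04045, else ((c+0.055)/1.055)^2.4
  R: 210/255 ≈ 0.823529 > 0.04045 → ((0.823529+0.055)/1.055)^2.4 ≈ 0.644480
  G: 24/255 ≈ 0.094118 > 0.04045 → ((0.094118+0.055)/1.055)^2.4 ≈ 0.009134
  B: 174/255 ≈ 0.682353 > 0.04045 → ((0.682353+0.055)/1.055)^2.4 ≈ 0.423268
R_lin = 0.644480, G_lin = 0.009134, B_lin = 0.423268
L = 0.2126×R + 0.7152×G + 0.0722×B
L = 0.2126×0.644480 + 0.7152×0.009134 + 0.0722×0.423268
L ≈ 0.174109


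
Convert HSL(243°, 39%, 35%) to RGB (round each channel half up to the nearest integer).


H=243°, S=0.39, L=0.35
C = (1-|2L-1|)×S = (1-|-0.30|)×0.39 = 0.273
H' = H/60 = 243/60 ≈ 4.0500; X = C×(1-|H' mod 2 - 1|) = 0.01365
m = L - C/2 = 0.35 - 0.1365 = 0.2135
Sector ⌊H'⌋ = 4 → (R',G',B') = (0.01365, 0.0, 0.273)
RGB = ((R'+m)×255, (G'+m)×255, (B'+m)×255) = (57.92325, 54.4425, 124.0575)
Round half up → RGB(58, 54, 124)


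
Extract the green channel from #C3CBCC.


Color: #C3CBCC
R = C3 = 195
G = CB = 203
B = CC = 204
Green = 203


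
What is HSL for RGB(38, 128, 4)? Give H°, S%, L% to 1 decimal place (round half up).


Normalize: R'=38/255≈0.1490, G'=128/255≈0.5020, B'=4/255≈0.0157
Max=128/255, Min=4/255, Δ=Max-Min=124/255
L = (Max+Min)/2 = (128+4)/510 = 132/510 = 0.25882… → L = 25.9%
L ≤ 0.5 → S = Δ/(Max+Min) = 124/(128+4) = 124/132 = 0.93939… → S = 93.9%
(the 1/255 factors cancel in S and H, so raw channel differences can be used)
Max is G' → H = 60 × ((B-R)/Δ + 2) = 60 × ((4-38)/124 + 2)
  -34/124 + 2 = -0.2741… + 2 = 1.7258…
  H = 60 × 1.7258… = 103.548…° → H = 103.5°
= HSL(103.5°, 93.9%, 25.9%)


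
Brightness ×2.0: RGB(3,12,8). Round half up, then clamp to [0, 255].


Multiply each channel by 2.0, round half up, clamp to [0, 255]
R: 3×2.0 = 6
G: 12×2.0 = 24
B: 8×2.0 = 16
= RGB(6, 24, 16)


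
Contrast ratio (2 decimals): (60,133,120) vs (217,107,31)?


Linearize each sRGB channel c=v/255: c/12.92 if c ≤ 0.04045 else ((c+0.055)/1.055)^2.4
L = 0.2126×R_lin + 0.7152×G_lin + 0.0722×B_lin
Color 1 (60,133,120):
  R=60: 60/255≈0.2353 > 0.04045 → ((0.2353+0.055)/1.055)^2.4 ≈ 0.04519
  G=133: 133/255≈0.5216 > 0.04045 → ((0.5216+0.055)/1.055)^2.4 ≈ 0.23455
  B=120: 120/255≈0.4706 > 0.04045 → ((0.4706+0.055)/1.055)^2.4 ≈ 0.18782
  L1 = 0.2126×0.04519 + 0.7152×0.23455 + 0.0722×0.18782 ≈ 0.19092
Color 2 (217,107,31):
  R=217: 217/255≈0.8510 > 0.04045 → ((0.8510+0.055)/1.055)^2.4 ≈ 0.69387
  G=107: 107/255≈0.4196 > 0.04045 → ((0.4196+0.055)/1.055)^2.4 ≈ 0.14703
  B=31: 31/255≈0.1216 > 0.04045 → ((0.1216+0.055)/1.055)^2.4 ≈ 0.01370
  L2 = 0.2126×0.69387 + 0.7152×0.14703 + 0.0722×0.01370 ≈ 0.25366
Lighter = 0.25366, Darker = 0.19092
Ratio = (L_lighter + 0.05) / (L_darker + 0.05)
Ratio = (0.25366 + 0.05) / (0.19092 + 0.05) = 0.30366 / 0.24092 ≈ 1.2604
Ratio ≈ 1.26:1


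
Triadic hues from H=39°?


Triadic: equally spaced at 120° intervals
H1 = 39°
H2 = (39 + 120) mod 360 = 159°
H3 = (39 + 240) mod 360 = 279°
Triadic = 39°, 159°, 279°


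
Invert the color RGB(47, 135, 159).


Invert: (255-R, 255-G, 255-B)
R: 255-47 = 208
G: 255-135 = 120
B: 255-159 = 96
= RGB(208, 120, 96)


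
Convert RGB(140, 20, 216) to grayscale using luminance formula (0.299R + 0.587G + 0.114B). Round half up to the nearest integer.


Gray = 0.299×R + 0.587×G + 0.114×B
Gray = 0.299×140 + 0.587×20 + 0.114×216
Gray = 41.860 + 11.740 + 24.624
Gray = 78.224 → round half up → 78
Gray = 78


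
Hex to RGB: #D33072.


D3 → 211 (R)
30 → 48 (G)
72 → 114 (B)
= RGB(211, 48, 114)


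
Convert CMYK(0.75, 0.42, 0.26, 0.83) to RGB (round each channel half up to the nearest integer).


R = 255 × (1-C) × (1-K) = 255 × 0.25 × 0.17 = 10.8375 → 11
G = 255 × (1-M) × (1-K) = 255 × 0.58 × 0.17 = 25.143 → 25
B = 255 × (1-Y) × (1-K) = 255 × 0.74 × 0.17 = 32.079 → 32
= RGB(11, 25, 32)


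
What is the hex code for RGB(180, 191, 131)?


R = 180 → B4 (hex)
G = 191 → BF (hex)
B = 131 → 83 (hex)
Hex = #B4BF83


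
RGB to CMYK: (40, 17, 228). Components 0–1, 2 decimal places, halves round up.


R'=40/255≈0.1569, G'=17/255≈0.0667, B'=228/255≈0.8941
K = 1 - max(R',G',B') = 1 - 228/255 = 27/255 = 0.10588… → 0.11
(1-R'-K)/(1-K) simplifies to (max-R)/max with max = 228:
C = (228-40)/228 = 188/228 = 0.82456… → 0.82
M = (228-17)/228 = 211/228 = 0.92543… → 0.93
Y = (228-228)/228 = 0/228 = 0 → 0.00
= CMYK(0.82, 0.93, 0.00, 0.11)


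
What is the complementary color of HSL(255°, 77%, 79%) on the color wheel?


Complement = opposite side of color wheel = hue + 180°
H' = (255 + 180) mod 360 = 75°
S and L unchanged.
= HSL(75°, 77%, 79%)


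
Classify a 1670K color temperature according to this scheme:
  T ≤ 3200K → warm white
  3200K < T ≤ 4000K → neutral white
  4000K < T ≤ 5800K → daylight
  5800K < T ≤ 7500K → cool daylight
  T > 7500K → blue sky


Temperature: 1670K
1670K ≤ 3200K → warm white
Classification: warm white


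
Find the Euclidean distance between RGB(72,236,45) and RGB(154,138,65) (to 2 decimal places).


d = √[(R₁-R₂)² + (G₁-G₂)² + (B₁-B₂)²]
d = √[(72-154)² + (236-138)² + (45-65)²]
d = √[6724 + 9604 + 400]
d = √16728
d ≈ 129.34


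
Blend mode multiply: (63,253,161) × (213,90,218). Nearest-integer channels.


Multiply: C = A×B/255, rounded to nearest integer
R: 63×213/255 = 13419/255 ≈ 52.624 → 53
G: 253×90/255 = 22770/255 ≈ 89.294 → 89
B: 161×218/255 = 35098/255 ≈ 137.639 → 138
= RGB(53, 89, 138)


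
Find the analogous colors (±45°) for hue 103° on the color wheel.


Base hue: 103°
Left analog: (103 - 45) mod 360 = 58°
Right analog: (103 + 45) mod 360 = 148°
Analogous hues = 58° and 148°


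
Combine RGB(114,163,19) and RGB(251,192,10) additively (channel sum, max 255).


Additive: each channel = min(255, C₁+C₂)
R: 114+251 = 365 → 255
G: 163+192 = 355 → 255
B: 19+10 = 29 → 29
= RGB(255, 255, 29)


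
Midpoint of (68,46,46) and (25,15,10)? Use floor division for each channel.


Midpoint: each channel = ⌊(C₁+C₂)/2⌋
R: ⌊(68+25)/2⌋ = 46
G: ⌊(46+15)/2⌋ = 30
B: ⌊(46+10)/2⌋ = 28
= RGB(46, 30, 28)


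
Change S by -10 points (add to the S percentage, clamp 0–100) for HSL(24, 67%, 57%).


Original S = 67%
Adjustment = -10 percentage points
New S = 67 + (-10) = 57
Clamp to [0, 100] → 57
= HSL(24°, 57%, 57%)


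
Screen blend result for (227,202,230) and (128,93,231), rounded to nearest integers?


Screen: C = 255 - (255-A)×(255-B)/255, rounded to nearest integer
R: 255 - (255-227)×(255-128)/255 = 255 - 3556/255 ≈ 255 - 13.945 = 241.055 → 241
G: 255 - (255-202)×(255-93)/255 = 255 - 8586/255 ≈ 255 - 33.671 = 221.329 → 221
B: 255 - (255-230)×(255-231)/255 = 255 - 600/255 ≈ 255 - 2.353 = 252.647 → 253
= RGB(241, 221, 253)


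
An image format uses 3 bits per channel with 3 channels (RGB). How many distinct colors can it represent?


Total bits = 3 bits/channel × 3 channels = 9 bits
Distinct colors = 2^9
= 512 colors


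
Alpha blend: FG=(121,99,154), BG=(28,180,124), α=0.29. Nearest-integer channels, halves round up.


C = α×F + (1-α)×B, with 1-α = 0.71
R: 0.29×121 + 0.71×28 = 35.09 + 19.88 = 54.97 → 55
G: 0.29×99 + 0.71×180 = 28.71 + 127.80 = 156.51 → 157
B: 0.29×154 + 0.71×124 = 44.66 + 88.04 = 132.70 → 133
= RGB(55, 157, 133)


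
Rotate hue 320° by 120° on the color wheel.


New hue = (H + rotation) mod 360
New hue = (320 + 120) mod 360
= 440 mod 360
= 80°


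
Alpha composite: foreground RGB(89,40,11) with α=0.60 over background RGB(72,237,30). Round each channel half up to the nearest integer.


C = α×F + (1-α)×B, with 1-α = 0.40
R: 0.60×89 + 0.40×72 = 53.40 + 28.80 = 82.20 → 82
G: 0.60×40 + 0.40×237 = 24.00 + 94.80 = 118.80 → 119
B: 0.60×11 + 0.40×30 = 6.60 + 12.00 = 18.60 → 19
= RGB(82, 119, 19)


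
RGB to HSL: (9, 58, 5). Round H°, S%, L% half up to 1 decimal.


Normalize: R'=9/255≈0.0353, G'=58/255≈0.2275, B'=5/255≈0.0196
Max=58/255, Min=5/255, Δ=Max-Min=53/255
L = (Max+Min)/2 = (58+5)/510 = 63/510 = 0.12352… → L = 12.4%
L ≤ 0.5 → S = Δ/(Max+Min) = 53/(58+5) = 53/63 = 0.84126… → S = 84.1%
(the 1/255 factors cancel in S and H, so raw channel differences can be used)
Max is G' → H = 60 × ((B-R)/Δ + 2) = 60 × ((5-9)/53 + 2)
  -4/53 + 2 = -0.0754… + 2 = 1.9245…
  H = 60 × 1.9245… = 115.471…° → H = 115.5°
= HSL(115.5°, 84.1%, 12.4%)


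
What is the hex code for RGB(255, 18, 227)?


R = 255 → FF (hex)
G = 18 → 12 (hex)
B = 227 → E3 (hex)
Hex = #FF12E3


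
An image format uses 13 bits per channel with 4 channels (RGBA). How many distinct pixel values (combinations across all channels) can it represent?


Total bits = 13 bits/channel × 4 channels = 52 bits
Distinct pixel values = 2^52
= 4,503,599,627,370,496 pixel values


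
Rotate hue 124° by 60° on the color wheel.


New hue = (H + rotation) mod 360
New hue = (124 + 60) mod 360
= 184 mod 360
= 184°


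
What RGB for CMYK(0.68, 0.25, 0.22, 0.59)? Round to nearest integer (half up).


R = 255 × (1-C) × (1-K) = 255 × 0.32 × 0.41 = 33.456 → 33
G = 255 × (1-M) × (1-K) = 255 × 0.75 × 0.41 = 78.4125 → 78
B = 255 × (1-Y) × (1-K) = 255 × 0.78 × 0.41 = 81.549 → 82
= RGB(33, 78, 82)


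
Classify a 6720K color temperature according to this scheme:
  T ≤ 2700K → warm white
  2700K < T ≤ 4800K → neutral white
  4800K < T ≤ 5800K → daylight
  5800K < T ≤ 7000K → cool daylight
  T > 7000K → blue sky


Temperature: 6720K
5800K < 6720K ≤ 7000K → cool daylight
Classification: cool daylight


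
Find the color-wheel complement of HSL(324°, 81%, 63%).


Complement = opposite side of color wheel = hue + 180°
H' = (324 + 180) mod 360 = 144°
S and L unchanged.
= HSL(144°, 81%, 63%)


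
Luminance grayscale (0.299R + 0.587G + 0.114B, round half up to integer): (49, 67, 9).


Gray = 0.299×R + 0.587×G + 0.114×B
Gray = 0.299×49 + 0.587×67 + 0.114×9
Gray = 14.651 + 39.329 + 1.026
Gray = 55.006 → round half up → 55
Gray = 55


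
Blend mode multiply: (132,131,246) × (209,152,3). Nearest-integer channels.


Multiply: C = A×B/255, rounded to nearest integer
R: 132×209/255 = 27588/255 ≈ 108.188 → 108
G: 131×152/255 = 19912/255 ≈ 78.086 → 78
B: 246×3/255 = 738/255 ≈ 2.894 → 3
= RGB(108, 78, 3)


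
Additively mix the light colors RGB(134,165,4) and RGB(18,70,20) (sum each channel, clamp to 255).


Additive: each channel = min(255, C₁+C₂)
R: 134+18 = 152 → 152
G: 165+70 = 235 → 235
B: 4+20 = 24 → 24
= RGB(152, 235, 24)


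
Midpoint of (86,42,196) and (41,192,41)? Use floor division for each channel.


Midpoint: each channel = ⌊(C₁+C₂)/2⌋
R: ⌊(86+41)/2⌋ = 63
G: ⌊(42+192)/2⌋ = 117
B: ⌊(196+41)/2⌋ = 118
= RGB(63, 117, 118)


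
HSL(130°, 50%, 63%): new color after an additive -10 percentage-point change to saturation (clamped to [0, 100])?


Original S = 50%
Adjustment = -10 percentage points
New S = 50 + (-10) = 40
Clamp to [0, 100] → 40
= HSL(130°, 40%, 63%)


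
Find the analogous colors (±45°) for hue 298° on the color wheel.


Base hue: 298°
Left analog: (298 - 45) mod 360 = 253°
Right analog: (298 + 45) mod 360 = 343°
Analogous hues = 253° and 343°


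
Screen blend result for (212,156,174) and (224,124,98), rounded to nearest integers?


Screen: C = 255 - (255-A)×(255-B)/255, rounded to nearest integer
R: 255 - (255-212)×(255-224)/255 = 255 - 1333/255 ≈ 255 - 5.227 = 249.773 → 250
G: 255 - (255-156)×(255-124)/255 = 255 - 12969/255 ≈ 255 - 50.859 = 204.141 → 204
B: 255 - (255-174)×(255-98)/255 = 255 - 12717/255 ≈ 255 - 49.871 = 205.129 → 205
= RGB(250, 204, 205)


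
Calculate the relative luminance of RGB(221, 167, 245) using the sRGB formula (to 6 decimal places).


Linearize each channel (sRGB transfer function): c = v/255; c_lin = c/12.92 if c ≤ 0.04045, else ((c+0.055)/1.055)^2.4
  R: 221/255 ≈ 0.866667 > 0.04045 → ((0.866667+0.055)/1.055)^2.4 ≈ 0.723055
  G: 167/255 ≈ 0.654902 > 0.04045 → ((0.654902+0.055)/1.055)^2.4 ≈ 0.386429
  B: 245/255 ≈ 0.960784 > 0.04045 → ((0.960784+0.055)/1.055)^2.4 ≈ 0.913099
R_lin = 0.723055, G_lin = 0.386429, B_lin = 0.913099
L = 0.2126×R + 0.7152×G + 0.0722×B
L = 0.2126×0.723055 + 0.7152×0.386429 + 0.0722×0.913099
L ≈ 0.496022


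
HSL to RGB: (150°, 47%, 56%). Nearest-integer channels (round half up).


H=150°, S=0.47, L=0.56
C = (1-|2L-1|)×S = (1-|0.12|)×0.47 = 0.4136
H' = H/60 = 150/60 ≈ 2.5000; X = C×(1-|H' mod 2 - 1|) = 0.2068
m = L - C/2 = 0.56 - 0.2068 = 0.3532
Sector ⌊H'⌋ = 2 → (R',G',B') = (0.0, 0.4136, 0.2068)
RGB = ((R'+m)×255, (G'+m)×255, (B'+m)×255) = (90.066, 195.534, 142.8)
Round half up → RGB(90, 196, 143)


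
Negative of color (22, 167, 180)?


Invert: (255-R, 255-G, 255-B)
R: 255-22 = 233
G: 255-167 = 88
B: 255-180 = 75
= RGB(233, 88, 75)


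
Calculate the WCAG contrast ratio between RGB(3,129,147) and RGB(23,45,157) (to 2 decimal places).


Linearize each sRGB channel c=v/255: c/12.92 if c ≤ 0.04045 else ((c+0.055)/1.055)^2.4
L = 0.2126×R_lin + 0.7152×G_lin + 0.0722×B_lin
Color 1 (3,129,147):
  R=3: 3/255≈0.0118 ≤ 0.04045 → 0.0118/12.92 ≈ 0.00091
  G=129: 129/255≈0.5059 > 0.04045 → ((0.5059+0.055)/1.055)^2.4 ≈ 0.21953
  B=147: 147/255≈0.5765 > 0.04045 → ((0.5765+0.055)/1.055)^2.4 ≈ 0.29177
  L1 = 0.2126×0.00091 + 0.7152×0.21953 + 0.0722×0.29177 ≈ 0.17826
Color 2 (23,45,157):
  R=23: 23/255≈0.0902 > 0.04045 → ((0.0902+0.055)/1.055)^2.4 ≈ 0.00857
  G=45: 45/255≈0.1765 > 0.04045 → ((0.1765+0.055)/1.055)^2.4 ≈ 0.02624
  B=157: 157/255≈0.6157 > 0.04045 → ((0.6157+0.055)/1.055)^2.4 ≈ 0.33716
  L2 = 0.2126×0.00857 + 0.7152×0.02624 + 0.0722×0.33716 ≈ 0.04493
Lighter = 0.17826, Darker = 0.04493
Ratio = (L_lighter + 0.05) / (L_darker + 0.05)
Ratio = (0.17826 + 0.05) / (0.04493 + 0.05) = 0.22826 / 0.09493 ≈ 2.4045
Ratio ≈ 2.40:1


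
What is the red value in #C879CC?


Color: #C879CC
R = C8 = 200
G = 79 = 121
B = CC = 204
Red = 200


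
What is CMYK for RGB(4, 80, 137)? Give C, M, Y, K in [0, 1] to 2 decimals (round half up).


R'=4/255≈0.0157, G'=80/255≈0.3137, B'=137/255≈0.5373
K = 1 - max(R',G',B') = 1 - 137/255 = 118/255 = 0.46274… → 0.46
(1-R'-K)/(1-K) simplifies to (max-R)/max with max = 137:
C = (137-4)/137 = 133/137 = 0.97080… → 0.97
M = (137-80)/137 = 57/137 = 0.41605… → 0.42
Y = (137-137)/137 = 0/137 = 0 → 0.00
= CMYK(0.97, 0.42, 0.00, 0.46)


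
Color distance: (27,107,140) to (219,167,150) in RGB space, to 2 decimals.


d = √[(R₁-R₂)² + (G₁-G₂)² + (B₁-B₂)²]
d = √[(27-219)² + (107-167)² + (140-150)²]
d = √[36864 + 3600 + 100]
d = √40564
d ≈ 201.41


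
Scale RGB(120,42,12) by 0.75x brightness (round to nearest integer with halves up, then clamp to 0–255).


Multiply each channel by 0.75, round half up, clamp to [0, 255]
R: 120×0.75 = 90
G: 42×0.75 = 31.5 → round → 32
B: 12×0.75 = 9
= RGB(90, 32, 9)


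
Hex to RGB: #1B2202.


1B → 27 (R)
22 → 34 (G)
02 → 2 (B)
= RGB(27, 34, 2)


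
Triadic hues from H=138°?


Triadic: equally spaced at 120° intervals
H1 = 138°
H2 = (138 + 120) mod 360 = 258°
H3 = (138 + 240) mod 360 = 18°
Triadic = 138°, 258°, 18°


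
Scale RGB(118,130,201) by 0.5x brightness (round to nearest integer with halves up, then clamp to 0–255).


Multiply each channel by 0.5, round half up, clamp to [0, 255]
R: 118×0.5 = 59
G: 130×0.5 = 65
B: 201×0.5 = 100.5 → round → 101
= RGB(59, 65, 101)


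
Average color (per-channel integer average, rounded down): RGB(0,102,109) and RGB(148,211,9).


Midpoint: each channel = ⌊(C₁+C₂)/2⌋
R: ⌊(0+148)/2⌋ = 74
G: ⌊(102+211)/2⌋ = 156
B: ⌊(109+9)/2⌋ = 59
= RGB(74, 156, 59)


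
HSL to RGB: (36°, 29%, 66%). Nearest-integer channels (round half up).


H=36°, S=0.29, L=0.66
C = (1-|2L-1|)×S = (1-|0.32|)×0.29 = 0.1972
H' = H/60 = 36/60 ≈ 0.6000; X = C×(1-|H' mod 2 - 1|) = 0.11832
m = L - C/2 = 0.66 - 0.0986 = 0.5614
Sector ⌊H'⌋ = 0 → (R',G',B') = (0.1972, 0.11832, 0.0)
RGB = ((R'+m)×255, (G'+m)×255, (B'+m)×255) = (193.443, 173.3286, 143.157)
Round half up → RGB(193, 173, 143)


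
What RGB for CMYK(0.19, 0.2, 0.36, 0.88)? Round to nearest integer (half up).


R = 255 × (1-C) × (1-K) = 255 × 0.81 × 0.12 = 24.786 → 25
G = 255 × (1-M) × (1-K) = 255 × 0.80 × 0.12 = 24.48 → 24
B = 255 × (1-Y) × (1-K) = 255 × 0.64 × 0.12 = 19.584 → 20
= RGB(25, 24, 20)


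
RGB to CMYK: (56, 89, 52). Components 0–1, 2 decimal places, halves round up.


R'=56/255≈0.2196, G'=89/255≈0.3490, B'=52/255≈0.2039
K = 1 - max(R',G',B') = 1 - 89/255 = 166/255 = 0.65098… → 0.65
(1-R'-K)/(1-K) simplifies to (max-R)/max with max = 89:
C = (89-56)/89 = 33/89 = 0.37078… → 0.37
M = (89-89)/89 = 0/89 = 0 → 0.00
Y = (89-52)/89 = 37/89 = 0.41573… → 0.42
= CMYK(0.37, 0.00, 0.42, 0.65)


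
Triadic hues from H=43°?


Triadic: equally spaced at 120° intervals
H1 = 43°
H2 = (43 + 120) mod 360 = 163°
H3 = (43 + 240) mod 360 = 283°
Triadic = 43°, 163°, 283°


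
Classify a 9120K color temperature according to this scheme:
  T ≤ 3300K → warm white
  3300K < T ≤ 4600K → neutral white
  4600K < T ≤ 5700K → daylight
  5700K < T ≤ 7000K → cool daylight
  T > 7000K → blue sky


Temperature: 9120K
9120K > 7000K → blue sky
Classification: blue sky


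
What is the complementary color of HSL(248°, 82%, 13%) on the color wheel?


Complement = opposite side of color wheel = hue + 180°
H' = (248 + 180) mod 360 = 68°
S and L unchanged.
= HSL(68°, 82%, 13%)


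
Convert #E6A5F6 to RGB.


E6 → 230 (R)
A5 → 165 (G)
F6 → 246 (B)
= RGB(230, 165, 246)


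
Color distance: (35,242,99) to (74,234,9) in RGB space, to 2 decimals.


d = √[(R₁-R₂)² + (G₁-G₂)² + (B₁-B₂)²]
d = √[(35-74)² + (242-234)² + (99-9)²]
d = √[1521 + 64 + 8100]
d = √9685
d ≈ 98.41


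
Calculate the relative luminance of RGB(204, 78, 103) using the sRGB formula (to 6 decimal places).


Linearize each channel (sRGB transfer function): c = v/255; c_lin = c/12.92 if c ≤ 0.04045, else ((c+0.055)/1.055)^2.4
  R: 204/255 ≈ 0.800000 > 0.04045 → ((0.800000+0.055)/1.055)^2.4 ≈ 0.603827
  G: 78/255 ≈ 0.305882 > 0.04045 → ((0.305882+0.055)/1.055)^2.4 ≈ 0.076185
  B: 103/255 ≈ 0.403922 > 0.04045 → ((0.403922+0.055)/1.055)^2.4 ≈ 0.135633
R_lin = 0.603827, G_lin = 0.076185, B_lin = 0.135633
L = 0.2126×R + 0.7152×G + 0.0722×B
L = 0.2126×0.603827 + 0.7152×0.076185 + 0.0722×0.135633
L ≈ 0.192654


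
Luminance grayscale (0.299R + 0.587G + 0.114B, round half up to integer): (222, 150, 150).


Gray = 0.299×R + 0.587×G + 0.114×B
Gray = 0.299×222 + 0.587×150 + 0.114×150
Gray = 66.378 + 88.050 + 17.100
Gray = 171.528 → round half up → 172
Gray = 172


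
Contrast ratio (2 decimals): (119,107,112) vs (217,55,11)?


Linearize each sRGB channel c=v/255: c/12.92 if c ≤ 0.04045 else ((c+0.055)/1.055)^2.4
L = 0.2126×R_lin + 0.7152×G_lin + 0.0722×B_lin
Color 1 (119,107,112):
  R=119: 119/255≈0.4667 > 0.04045 → ((0.4667+0.055)/1.055)^2.4 ≈ 0.18447
  G=107: 107/255≈0.4196 > 0.04045 → ((0.4196+0.055)/1.055)^2.4 ≈ 0.14703
  B=112: 112/255≈0.4392 > 0.04045 → ((0.4392+0.055)/1.055)^2.4 ≈ 0.16203
  L1 = 0.2126×0.18447 + 0.7152×0.14703 + 0.0722×0.16203 ≈ 0.15607
Color 2 (217,55,11):
  R=217: 217/255≈0.8510 > 0.04045 → ((0.8510+0.055)/1.055)^2.4 ≈ 0.69387
  G=55: 55/255≈0.2157 > 0.04045 → ((0.2157+0.055)/1.055)^2.4 ≈ 0.03820
  B=11: 11/255≈0.0431 > 0.04045 → ((0.0431+0.055)/1.055)^2.4 ≈ 0.00335
  L2 = 0.2126×0.69387 + 0.7152×0.03820 + 0.0722×0.00335 ≈ 0.17508
Lighter = 0.17508, Darker = 0.15607
Ratio = (L_lighter + 0.05) / (L_darker + 0.05)
Ratio = (0.17508 + 0.05) / (0.15607 + 0.05) = 0.22508 / 0.20607 ≈ 1.0923
Ratio ≈ 1.09:1


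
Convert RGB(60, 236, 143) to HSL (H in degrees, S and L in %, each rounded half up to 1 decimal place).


Normalize: R'=60/255≈0.2353, G'=236/255≈0.9255, B'=143/255≈0.5608
Max=236/255, Min=60/255, Δ=Max-Min=176/255
L = (Max+Min)/2 = (236+60)/510 = 296/510 = 0.58039… → L = 58.0%
L > 0.5 → S = Δ/(2-Max-Min) = 176/(510-236-60) = 176/214 = 0.82242… → S = 82.2%
(the 1/255 factors cancel in S and H, so raw channel differences can be used)
Max is G' → H = 60 × ((B-R)/Δ + 2) = 60 × ((143-60)/176 + 2)
  83/176 + 2 = 0.4715… + 2 = 2.4715…
  H = 60 × 2.4715… = 148.295…° → H = 148.3°
= HSL(148.3°, 82.2%, 58.0%)


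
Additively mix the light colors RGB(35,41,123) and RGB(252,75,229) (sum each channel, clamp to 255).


Additive: each channel = min(255, C₁+C₂)
R: 35+252 = 287 → 255
G: 41+75 = 116 → 116
B: 123+229 = 352 → 255
= RGB(255, 116, 255)


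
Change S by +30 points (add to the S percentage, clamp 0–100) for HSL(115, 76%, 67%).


Original S = 76%
Adjustment = +30 percentage points
New S = 76 + (30) = 106
Clamp to [0, 100] → 100
= HSL(115°, 100%, 67%)


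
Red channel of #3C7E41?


Color: #3C7E41
R = 3C = 60
G = 7E = 126
B = 41 = 65
Red = 60


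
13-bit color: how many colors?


Colors = 2^bits = 2^13
= 8,192 colors


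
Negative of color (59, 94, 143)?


Invert: (255-R, 255-G, 255-B)
R: 255-59 = 196
G: 255-94 = 161
B: 255-143 = 112
= RGB(196, 161, 112)


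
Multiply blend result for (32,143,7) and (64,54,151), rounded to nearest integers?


Multiply: C = A×B/255, rounded to nearest integer
R: 32×64/255 = 2048/255 ≈ 8.031 → 8
G: 143×54/255 = 7722/255 ≈ 30.282 → 30
B: 7×151/255 = 1057/255 ≈ 4.145 → 4
= RGB(8, 30, 4)


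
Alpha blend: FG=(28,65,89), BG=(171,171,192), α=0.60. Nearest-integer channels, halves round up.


C = α×F + (1-α)×B, with 1-α = 0.40
R: 0.60×28 + 0.40×171 = 16.80 + 68.40 = 85.20 → 85
G: 0.60×65 + 0.40×171 = 39.00 + 68.40 = 107.40 → 107
B: 0.60×89 + 0.40×192 = 53.40 + 76.80 = 130.20 → 130
= RGB(85, 107, 130)


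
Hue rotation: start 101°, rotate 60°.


New hue = (H + rotation) mod 360
New hue = (101 + 60) mod 360
= 161 mod 360
= 161°


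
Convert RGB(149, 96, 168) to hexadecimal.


R = 149 → 95 (hex)
G = 96 → 60 (hex)
B = 168 → A8 (hex)
Hex = #9560A8


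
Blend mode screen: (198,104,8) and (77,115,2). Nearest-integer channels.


Screen: C = 255 - (255-A)×(255-B)/255, rounded to nearest integer
R: 255 - (255-198)×(255-77)/255 = 255 - 10146/255 ≈ 255 - 39.788 = 215.212 → 215
G: 255 - (255-104)×(255-115)/255 = 255 - 21140/255 ≈ 255 - 82.902 = 172.098 → 172
B: 255 - (255-8)×(255-2)/255 = 255 - 62491/255 ≈ 255 - 245.063 = 9.937 → 10
= RGB(215, 172, 10)


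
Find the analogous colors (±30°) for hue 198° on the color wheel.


Base hue: 198°
Left analog: (198 - 30) mod 360 = 168°
Right analog: (198 + 30) mod 360 = 228°
Analogous hues = 168° and 228°


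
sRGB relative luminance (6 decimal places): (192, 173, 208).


Linearize each channel (sRGB transfer function): c = v/255; c_lin = c/12.92 if c ≤ 0.04045, else ((c+0.055)/1.055)^2.4
  R: 192/255 ≈ 0.752941 > 0.04045 → ((0.752941+0.055)/1.055)^2.4 ≈ 0.527115
  G: 173/255 ≈ 0.678431 > 0.04045 → ((0.678431+0.055)/1.055)^2.4 ≈ 0.417885
  B: 208/255 ≈ 0.815686 > 0.04045 → ((0.815686+0.055)/1.055)^2.4 ≈ 0.630757
R_lin = 0.527115, G_lin = 0.417885, B_lin = 0.630757
L = 0.2126×R + 0.7152×G + 0.0722×B
L = 0.2126×0.527115 + 0.7152×0.417885 + 0.0722×0.630757
L ≈ 0.456477


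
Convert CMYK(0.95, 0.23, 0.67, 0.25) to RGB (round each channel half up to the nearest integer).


R = 255 × (1-C) × (1-K) = 255 × 0.05 × 0.75 = 9.5625 → 10
G = 255 × (1-M) × (1-K) = 255 × 0.77 × 0.75 = 147.2625 → 147
B = 255 × (1-Y) × (1-K) = 255 × 0.33 × 0.75 = 63.1125 → 63
= RGB(10, 147, 63)


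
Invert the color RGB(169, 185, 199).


Invert: (255-R, 255-G, 255-B)
R: 255-169 = 86
G: 255-185 = 70
B: 255-199 = 56
= RGB(86, 70, 56)


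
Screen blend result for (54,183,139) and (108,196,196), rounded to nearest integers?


Screen: C = 255 - (255-A)×(255-B)/255, rounded to nearest integer
R: 255 - (255-54)×(255-108)/255 = 255 - 29547/255 ≈ 255 - 115.871 = 139.129 → 139
G: 255 - (255-183)×(255-196)/255 = 255 - 4248/255 ≈ 255 - 16.659 = 238.341 → 238
B: 255 - (255-139)×(255-196)/255 = 255 - 6844/255 ≈ 255 - 26.839 = 228.161 → 228
= RGB(139, 238, 228)


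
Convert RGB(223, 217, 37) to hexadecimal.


R = 223 → DF (hex)
G = 217 → D9 (hex)
B = 37 → 25 (hex)
Hex = #DFD925


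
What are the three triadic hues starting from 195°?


Triadic: equally spaced at 120° intervals
H1 = 195°
H2 = (195 + 120) mod 360 = 315°
H3 = (195 + 240) mod 360 = 75°
Triadic = 195°, 315°, 75°


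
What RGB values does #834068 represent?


83 → 131 (R)
40 → 64 (G)
68 → 104 (B)
= RGB(131, 64, 104)


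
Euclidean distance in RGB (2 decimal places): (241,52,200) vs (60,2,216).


d = √[(R₁-R₂)² + (G₁-G₂)² + (B₁-B₂)²]
d = √[(241-60)² + (52-2)² + (200-216)²]
d = √[32761 + 2500 + 256]
d = √35517
d ≈ 188.46


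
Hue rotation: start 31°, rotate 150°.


New hue = (H + rotation) mod 360
New hue = (31 + 150) mod 360
= 181 mod 360
= 181°


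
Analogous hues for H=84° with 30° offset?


Base hue: 84°
Left analog: (84 - 30) mod 360 = 54°
Right analog: (84 + 30) mod 360 = 114°
Analogous hues = 54° and 114°


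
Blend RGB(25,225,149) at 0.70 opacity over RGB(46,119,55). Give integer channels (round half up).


C = α×F + (1-α)×B, with 1-α = 0.30
R: 0.70×25 + 0.30×46 = 17.50 + 13.80 = 31.30 → 31
G: 0.70×225 + 0.30×119 = 157.50 + 35.70 = 193.20 → 193
B: 0.70×149 + 0.30×55 = 104.30 + 16.50 = 120.80 → 121
= RGB(31, 193, 121)


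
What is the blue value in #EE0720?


Color: #EE0720
R = EE = 238
G = 07 = 7
B = 20 = 32
Blue = 32


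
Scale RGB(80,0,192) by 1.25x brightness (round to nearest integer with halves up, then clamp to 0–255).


Multiply each channel by 1.25, round half up, clamp to [0, 255]
R: 80×1.25 = 100
G: 0×1.25 = 0
B: 192×1.25 = 240
= RGB(100, 0, 240)


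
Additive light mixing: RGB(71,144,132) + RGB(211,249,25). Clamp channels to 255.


Additive: each channel = min(255, C₁+C₂)
R: 71+211 = 282 → 255
G: 144+249 = 393 → 255
B: 132+25 = 157 → 157
= RGB(255, 255, 157)


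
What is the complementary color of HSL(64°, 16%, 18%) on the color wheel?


Complement = opposite side of color wheel = hue + 180°
H' = (64 + 180) mod 360 = 244°
S and L unchanged.
= HSL(244°, 16%, 18%)


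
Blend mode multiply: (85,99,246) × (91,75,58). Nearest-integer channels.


Multiply: C = A×B/255, rounded to nearest integer
R: 85×91/255 = 7735/255 ≈ 30.333 → 30
G: 99×75/255 = 7425/255 ≈ 29.118 → 29
B: 246×58/255 = 14268/255 ≈ 55.953 → 56
= RGB(30, 29, 56)


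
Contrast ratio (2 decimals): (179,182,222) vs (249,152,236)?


Linearize each sRGB channel c=v/255: c/12.92 if c ≤ 0.04045 else ((c+0.055)/1.055)^2.4
L = 0.2126×R_lin + 0.7152×G_lin + 0.0722×B_lin
Color 1 (179,182,222):
  R=179: 179/255≈0.7020 > 0.04045 → ((0.7020+0.055)/1.055)^2.4 ≈ 0.45079
  G=182: 182/255≈0.7137 > 0.04045 → ((0.7137+0.055)/1.055)^2.4 ≈ 0.46778
  B=222: 222/255≈0.8706 > 0.04045 → ((0.8706+0.055)/1.055)^2.4 ≈ 0.73046
  L1 = 0.2126×0.45079 + 0.7152×0.46778 + 0.0722×0.73046 ≈ 0.48314
Color 2 (249,152,236):
  R=249: 249/255≈0.9765 > 0.04045 → ((0.9765+0.055)/1.055)^2.4 ≈ 0.94731
  G=152: 152/255≈0.5961 > 0.04045 → ((0.5961+0.055)/1.055)^2.4 ≈ 0.31399
  B=236: 236/255≈0.9255 > 0.04045 → ((0.9255+0.055)/1.055)^2.4 ≈ 0.83880
  L2 = 0.2126×0.94731 + 0.7152×0.31399 + 0.0722×0.83880 ≈ 0.48652
Lighter = 0.48652, Darker = 0.48314
Ratio = (L_lighter + 0.05) / (L_darker + 0.05)
Ratio = (0.48652 + 0.05) / (0.48314 + 0.05) = 0.53652 / 0.53314 ≈ 1.0064
Ratio ≈ 1.01:1


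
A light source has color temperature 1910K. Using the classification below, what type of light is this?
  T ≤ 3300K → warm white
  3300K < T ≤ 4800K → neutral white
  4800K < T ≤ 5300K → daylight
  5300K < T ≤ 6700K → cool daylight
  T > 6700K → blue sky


Temperature: 1910K
1910K ≤ 3300K → warm white
Classification: warm white
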